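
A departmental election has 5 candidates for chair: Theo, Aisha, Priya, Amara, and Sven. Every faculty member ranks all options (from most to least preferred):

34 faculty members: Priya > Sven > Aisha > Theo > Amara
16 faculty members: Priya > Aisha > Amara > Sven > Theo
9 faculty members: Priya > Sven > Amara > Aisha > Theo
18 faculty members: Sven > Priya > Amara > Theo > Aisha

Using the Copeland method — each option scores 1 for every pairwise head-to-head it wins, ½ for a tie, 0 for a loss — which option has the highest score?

Theo: loses to Aisha, Priya, Amara, and Sven → score 0.
Aisha: beats Theo and Amara; loses to Priya and Sven → score 2.
Priya: beats Theo, Aisha, Amara, and Sven → score 4.
Amara: beats Theo; loses to Aisha, Priya, and Sven → score 1.
Sven: beats Theo, Aisha, and Amara; loses to Priya → score 3.
Priya has the best pairwise record.

Priya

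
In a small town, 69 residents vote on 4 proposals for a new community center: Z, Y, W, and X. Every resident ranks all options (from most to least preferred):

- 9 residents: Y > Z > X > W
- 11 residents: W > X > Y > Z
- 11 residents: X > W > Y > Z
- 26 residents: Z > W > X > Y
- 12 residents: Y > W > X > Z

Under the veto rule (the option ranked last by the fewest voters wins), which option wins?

Last-place votes: Z 34, Y 26, W 9, X 0.
X is ranked last by the fewest voters, so X wins.

X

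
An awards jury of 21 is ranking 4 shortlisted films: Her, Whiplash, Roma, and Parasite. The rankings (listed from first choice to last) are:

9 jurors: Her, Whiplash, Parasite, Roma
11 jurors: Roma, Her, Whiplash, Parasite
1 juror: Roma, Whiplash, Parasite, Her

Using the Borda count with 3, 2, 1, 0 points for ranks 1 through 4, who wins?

Her: 9·3 + 11·2 + 1·0 = 49
Whiplash: 9·2 + 11·1 + 1·2 = 31
Roma: 9·0 + 11·3 + 1·3 = 36
Parasite: 9·1 + 11·0 + 1·1 = 10
Her has the highest Borda score (49).

Her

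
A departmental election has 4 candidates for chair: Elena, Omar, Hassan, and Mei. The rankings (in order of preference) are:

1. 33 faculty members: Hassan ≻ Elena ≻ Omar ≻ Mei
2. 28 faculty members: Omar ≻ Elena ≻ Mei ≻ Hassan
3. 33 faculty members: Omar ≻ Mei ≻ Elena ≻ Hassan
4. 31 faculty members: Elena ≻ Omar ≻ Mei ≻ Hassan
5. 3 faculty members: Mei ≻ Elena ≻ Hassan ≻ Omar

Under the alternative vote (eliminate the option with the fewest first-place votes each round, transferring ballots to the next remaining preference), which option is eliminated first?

Mei

Round 1: Elena 31, Omar 61, Hassan 33, Mei 3. Eliminate Mei.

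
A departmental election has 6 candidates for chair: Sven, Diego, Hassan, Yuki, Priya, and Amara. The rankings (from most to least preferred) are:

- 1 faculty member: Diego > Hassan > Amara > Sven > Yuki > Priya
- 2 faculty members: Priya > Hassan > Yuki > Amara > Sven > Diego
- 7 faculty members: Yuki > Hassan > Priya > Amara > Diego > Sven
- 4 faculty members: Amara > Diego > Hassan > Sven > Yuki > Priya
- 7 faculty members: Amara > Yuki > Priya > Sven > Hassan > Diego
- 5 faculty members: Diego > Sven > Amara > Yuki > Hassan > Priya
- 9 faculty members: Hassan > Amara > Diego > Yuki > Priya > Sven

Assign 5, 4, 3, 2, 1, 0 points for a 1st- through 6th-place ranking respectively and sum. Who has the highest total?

Sven: 1·2 + 2·1 + 7·0 + 4·2 + 7·2 + 5·4 + 9·0 = 46
Diego: 1·5 + 2·0 + 7·1 + 4·4 + 7·0 + 5·5 + 9·3 = 80
Hassan: 1·4 + 2·4 + 7·4 + 4·3 + 7·1 + 5·1 + 9·5 = 109
Yuki: 1·1 + 2·3 + 7·5 + 4·1 + 7·4 + 5·2 + 9·2 = 102
Priya: 1·0 + 2·5 + 7·3 + 4·0 + 7·3 + 5·0 + 9·1 = 61
Amara: 1·3 + 2·2 + 7·2 + 4·5 + 7·5 + 5·3 + 9·4 = 127
Amara has the highest Borda score (127).

Amara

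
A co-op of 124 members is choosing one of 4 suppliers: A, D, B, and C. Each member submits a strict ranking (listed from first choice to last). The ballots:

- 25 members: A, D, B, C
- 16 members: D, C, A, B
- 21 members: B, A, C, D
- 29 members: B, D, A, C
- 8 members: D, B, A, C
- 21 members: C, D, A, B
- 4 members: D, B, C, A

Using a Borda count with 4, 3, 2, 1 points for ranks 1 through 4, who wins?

D

A: 25·4 + 16·2 + 21·3 + 29·2 + 8·2 + 21·2 + 4·1 = 315
D: 25·3 + 16·4 + 21·1 + 29·3 + 8·4 + 21·3 + 4·4 = 358
B: 25·2 + 16·1 + 21·4 + 29·4 + 8·3 + 21·1 + 4·3 = 323
C: 25·1 + 16·3 + 21·2 + 29·1 + 8·1 + 21·4 + 4·2 = 244
D has the highest Borda score (358).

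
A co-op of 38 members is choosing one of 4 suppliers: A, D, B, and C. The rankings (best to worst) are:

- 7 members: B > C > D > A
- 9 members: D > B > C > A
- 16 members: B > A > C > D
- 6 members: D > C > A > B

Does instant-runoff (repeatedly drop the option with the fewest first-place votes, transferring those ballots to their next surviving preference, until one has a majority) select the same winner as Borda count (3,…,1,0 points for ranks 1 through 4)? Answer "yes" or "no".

yes

Instant-runoff — R1 A 0, D 15, B 23, C 0 (B winner). Winner: B.
Borda — scores: A 38, D 52, B 87, C 51. Winner: B.
The two methods agree.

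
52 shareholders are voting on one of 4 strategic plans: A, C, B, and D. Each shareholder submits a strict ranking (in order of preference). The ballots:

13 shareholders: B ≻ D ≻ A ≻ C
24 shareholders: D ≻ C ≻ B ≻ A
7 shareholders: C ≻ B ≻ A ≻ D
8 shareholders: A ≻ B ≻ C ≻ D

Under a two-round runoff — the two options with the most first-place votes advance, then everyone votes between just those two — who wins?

B

Round 1 first-place votes: A 8, C 7, B 13, D 24.
D and B advance.
Runoff: D is preferred to B by 24 voters; B by 28.
B wins the runoff.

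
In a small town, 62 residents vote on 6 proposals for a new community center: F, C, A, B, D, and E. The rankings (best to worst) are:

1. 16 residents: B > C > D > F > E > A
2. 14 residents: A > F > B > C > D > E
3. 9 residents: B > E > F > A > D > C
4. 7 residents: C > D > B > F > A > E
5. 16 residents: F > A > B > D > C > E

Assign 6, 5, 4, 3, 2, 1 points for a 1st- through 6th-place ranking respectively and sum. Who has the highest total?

B

F: 16·3 + 14·5 + 9·4 + 7·3 + 16·6 = 271
C: 16·5 + 14·3 + 9·1 + 7·6 + 16·2 = 205
A: 16·1 + 14·6 + 9·3 + 7·2 + 16·5 = 221
B: 16·6 + 14·4 + 9·6 + 7·4 + 16·4 = 298
D: 16·4 + 14·2 + 9·2 + 7·5 + 16·3 = 193
E: 16·2 + 14·1 + 9·5 + 7·1 + 16·1 = 114
B has the highest Borda score (298).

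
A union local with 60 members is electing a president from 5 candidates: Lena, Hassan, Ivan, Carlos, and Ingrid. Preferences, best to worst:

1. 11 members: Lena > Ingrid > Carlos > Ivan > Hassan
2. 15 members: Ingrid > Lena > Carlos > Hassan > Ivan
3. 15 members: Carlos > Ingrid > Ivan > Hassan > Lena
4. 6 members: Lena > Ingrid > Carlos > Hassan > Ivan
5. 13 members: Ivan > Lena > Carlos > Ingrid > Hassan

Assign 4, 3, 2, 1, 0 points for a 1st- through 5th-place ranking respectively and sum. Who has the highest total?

Lena: 11·4 + 15·3 + 15·0 + 6·4 + 13·3 = 152
Hassan: 11·0 + 15·1 + 15·1 + 6·1 + 13·0 = 36
Ivan: 11·1 + 15·0 + 15·2 + 6·0 + 13·4 = 93
Carlos: 11·2 + 15·2 + 15·4 + 6·2 + 13·2 = 150
Ingrid: 11·3 + 15·4 + 15·3 + 6·3 + 13·1 = 169
Ingrid has the highest Borda score (169).

Ingrid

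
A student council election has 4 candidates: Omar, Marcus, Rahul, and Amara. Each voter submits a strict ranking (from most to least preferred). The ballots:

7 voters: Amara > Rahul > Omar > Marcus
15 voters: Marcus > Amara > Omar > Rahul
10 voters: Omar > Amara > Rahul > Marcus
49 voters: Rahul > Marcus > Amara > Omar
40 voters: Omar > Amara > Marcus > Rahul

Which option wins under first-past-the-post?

Omar

First-place votes: Omar 50, Marcus 15, Rahul 49, Amara 7.
Omar has the most first-place votes.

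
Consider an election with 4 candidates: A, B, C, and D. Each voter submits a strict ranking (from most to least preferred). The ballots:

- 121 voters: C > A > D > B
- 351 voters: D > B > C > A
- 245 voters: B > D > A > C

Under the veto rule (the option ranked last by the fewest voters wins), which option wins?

D

Last-place votes: A 351, B 121, C 245, D 0.
D is ranked last by the fewest voters, so D wins.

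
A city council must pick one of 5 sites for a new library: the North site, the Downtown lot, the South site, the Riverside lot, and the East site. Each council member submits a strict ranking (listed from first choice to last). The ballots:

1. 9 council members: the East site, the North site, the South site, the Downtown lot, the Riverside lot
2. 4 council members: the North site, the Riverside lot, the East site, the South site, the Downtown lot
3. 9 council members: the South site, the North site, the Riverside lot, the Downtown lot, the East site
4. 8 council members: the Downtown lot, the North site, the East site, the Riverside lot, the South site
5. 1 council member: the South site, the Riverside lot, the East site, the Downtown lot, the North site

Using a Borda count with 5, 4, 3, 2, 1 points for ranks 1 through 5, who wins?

the North site

the North site: 9·4 + 4·5 + 9·4 + 8·4 + 1·1 = 125
the Downtown lot: 9·2 + 4·1 + 9·2 + 8·5 + 1·2 = 82
the South site: 9·3 + 4·2 + 9·5 + 8·1 + 1·5 = 93
the Riverside lot: 9·1 + 4·4 + 9·3 + 8·2 + 1·4 = 72
the East site: 9·5 + 4·3 + 9·1 + 8·3 + 1·3 = 93
the North site has the highest Borda score (125).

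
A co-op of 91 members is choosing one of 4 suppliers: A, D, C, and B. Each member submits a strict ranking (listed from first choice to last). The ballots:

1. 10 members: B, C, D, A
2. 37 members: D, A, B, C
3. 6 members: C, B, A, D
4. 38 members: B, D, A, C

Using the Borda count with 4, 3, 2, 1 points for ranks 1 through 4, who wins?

D

A: 10·1 + 37·3 + 6·2 + 38·2 = 209
D: 10·2 + 37·4 + 6·1 + 38·3 = 288
C: 10·3 + 37·1 + 6·4 + 38·1 = 129
B: 10·4 + 37·2 + 6·3 + 38·4 = 284
D has the highest Borda score (288).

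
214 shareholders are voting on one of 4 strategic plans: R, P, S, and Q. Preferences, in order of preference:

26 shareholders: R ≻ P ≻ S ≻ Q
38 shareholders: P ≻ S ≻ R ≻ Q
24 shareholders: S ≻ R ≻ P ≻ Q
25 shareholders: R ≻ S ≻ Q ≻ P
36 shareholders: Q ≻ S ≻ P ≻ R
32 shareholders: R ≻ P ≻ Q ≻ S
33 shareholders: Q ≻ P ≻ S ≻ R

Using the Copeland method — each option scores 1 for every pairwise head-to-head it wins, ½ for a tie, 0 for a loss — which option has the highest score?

P

R: beats Q; ties P; loses to S → score 1.5.
P: beats S and Q; ties R → score 2.5.
S: beats R and Q; loses to P → score 2.
Q: loses to R, P, and S → score 0.
P has the best pairwise record.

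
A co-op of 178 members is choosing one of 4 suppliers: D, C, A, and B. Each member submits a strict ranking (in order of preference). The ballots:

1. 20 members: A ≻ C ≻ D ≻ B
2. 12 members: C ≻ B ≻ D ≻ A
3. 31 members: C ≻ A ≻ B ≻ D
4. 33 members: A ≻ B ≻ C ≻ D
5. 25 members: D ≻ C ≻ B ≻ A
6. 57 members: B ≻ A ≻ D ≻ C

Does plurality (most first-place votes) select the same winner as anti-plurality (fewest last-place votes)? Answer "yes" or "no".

yes

Plurality — first-place votes: D 25, C 43, A 53, B 57. Winner: B.
Anti-plurality — last-place votes: D 64, C 57, A 37, B 20. Winner: B.
The two methods agree.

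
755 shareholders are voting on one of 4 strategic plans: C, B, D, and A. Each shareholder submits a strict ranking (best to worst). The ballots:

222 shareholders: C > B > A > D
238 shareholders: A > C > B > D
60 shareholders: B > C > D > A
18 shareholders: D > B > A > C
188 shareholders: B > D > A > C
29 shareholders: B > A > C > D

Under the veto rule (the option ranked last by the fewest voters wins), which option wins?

B

Last-place votes: C 206, B 0, D 489, A 60.
B is ranked last by the fewest voters, so B wins.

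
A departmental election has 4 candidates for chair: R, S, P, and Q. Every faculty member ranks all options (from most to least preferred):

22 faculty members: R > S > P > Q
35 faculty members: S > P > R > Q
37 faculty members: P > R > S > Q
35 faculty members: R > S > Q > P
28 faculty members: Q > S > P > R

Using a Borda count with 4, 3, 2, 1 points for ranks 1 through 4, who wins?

R: 22·4 + 35·2 + 37·3 + 35·4 + 28·1 = 437
S: 22·3 + 35·4 + 37·2 + 35·3 + 28·3 = 469
P: 22·2 + 35·3 + 37·4 + 35·1 + 28·2 = 388
Q: 22·1 + 35·1 + 37·1 + 35·2 + 28·4 = 276
S has the highest Borda score (469).

S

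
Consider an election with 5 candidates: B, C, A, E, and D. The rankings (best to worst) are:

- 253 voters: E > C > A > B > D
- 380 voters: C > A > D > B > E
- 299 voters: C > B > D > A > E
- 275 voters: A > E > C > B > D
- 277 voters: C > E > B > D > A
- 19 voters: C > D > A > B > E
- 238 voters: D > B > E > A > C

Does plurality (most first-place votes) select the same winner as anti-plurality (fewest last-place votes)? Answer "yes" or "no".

Plurality — first-place votes: B 0, C 975, A 275, E 253, D 238. Winner: C.
Anti-plurality — last-place votes: B 0, C 238, A 277, E 698, D 528. Winner: B.
The two methods disagree.

no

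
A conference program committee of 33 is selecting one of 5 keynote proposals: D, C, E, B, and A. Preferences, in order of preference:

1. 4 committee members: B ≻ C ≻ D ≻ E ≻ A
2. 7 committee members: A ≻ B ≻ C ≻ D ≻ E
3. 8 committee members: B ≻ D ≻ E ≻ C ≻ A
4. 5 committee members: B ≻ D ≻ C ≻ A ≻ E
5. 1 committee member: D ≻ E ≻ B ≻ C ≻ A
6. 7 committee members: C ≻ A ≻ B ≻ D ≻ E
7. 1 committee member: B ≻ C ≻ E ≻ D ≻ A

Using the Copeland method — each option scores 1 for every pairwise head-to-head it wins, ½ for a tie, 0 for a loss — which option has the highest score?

D: beats E and A; loses to C and B → score 2.
C: beats D, E, and A; loses to B → score 3.
E: loses to D, C, B, and A → score 0.
B: beats D, C, E, and A → score 4.
A: beats E; loses to D, C, and B → score 1.
B has the best pairwise record.

B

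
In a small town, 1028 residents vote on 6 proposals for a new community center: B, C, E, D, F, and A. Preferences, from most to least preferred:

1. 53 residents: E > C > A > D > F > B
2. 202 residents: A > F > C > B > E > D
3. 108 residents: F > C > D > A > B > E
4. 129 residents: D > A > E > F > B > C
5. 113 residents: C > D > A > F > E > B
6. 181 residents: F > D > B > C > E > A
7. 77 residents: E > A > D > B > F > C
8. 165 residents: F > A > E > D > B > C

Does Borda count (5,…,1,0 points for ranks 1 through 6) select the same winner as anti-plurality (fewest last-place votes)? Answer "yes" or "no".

Borda — scores: B 1503, C 2177, E 2028, D 2812, F 3692, A 3208. Winner: F.
Anti-plurality — last-place votes: B 166, C 371, E 108, D 202, F 0, A 181. Winner: F.
The two methods agree.

yes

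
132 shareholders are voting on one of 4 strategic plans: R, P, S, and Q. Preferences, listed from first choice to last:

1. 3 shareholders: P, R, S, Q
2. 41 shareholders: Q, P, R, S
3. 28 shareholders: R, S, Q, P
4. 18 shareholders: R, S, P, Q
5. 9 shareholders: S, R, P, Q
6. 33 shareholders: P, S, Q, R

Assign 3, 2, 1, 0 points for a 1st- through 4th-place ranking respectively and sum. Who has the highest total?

R: 3·2 + 41·1 + 28·3 + 18·3 + 9·2 + 33·0 = 203
P: 3·3 + 41·2 + 28·0 + 18·1 + 9·1 + 33·3 = 217
S: 3·1 + 41·0 + 28·2 + 18·2 + 9·3 + 33·2 = 188
Q: 3·0 + 41·3 + 28·1 + 18·0 + 9·0 + 33·1 = 184
P has the highest Borda score (217).

P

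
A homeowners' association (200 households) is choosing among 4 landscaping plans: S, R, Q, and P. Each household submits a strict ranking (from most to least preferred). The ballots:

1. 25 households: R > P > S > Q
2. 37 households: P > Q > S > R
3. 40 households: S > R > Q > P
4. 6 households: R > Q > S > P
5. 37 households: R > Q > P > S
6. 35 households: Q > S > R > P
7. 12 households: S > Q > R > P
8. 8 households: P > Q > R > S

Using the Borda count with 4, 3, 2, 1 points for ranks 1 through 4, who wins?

S: 25·2 + 37·2 + 40·4 + 6·2 + 37·1 + 35·3 + 12·4 + 8·1 = 494
R: 25·4 + 37·1 + 40·3 + 6·4 + 37·4 + 35·2 + 12·2 + 8·2 = 539
Q: 25·1 + 37·3 + 40·2 + 6·3 + 37·3 + 35·4 + 12·3 + 8·3 = 545
P: 25·3 + 37·4 + 40·1 + 6·1 + 37·2 + 35·1 + 12·1 + 8·4 = 422
Q has the highest Borda score (545).

Q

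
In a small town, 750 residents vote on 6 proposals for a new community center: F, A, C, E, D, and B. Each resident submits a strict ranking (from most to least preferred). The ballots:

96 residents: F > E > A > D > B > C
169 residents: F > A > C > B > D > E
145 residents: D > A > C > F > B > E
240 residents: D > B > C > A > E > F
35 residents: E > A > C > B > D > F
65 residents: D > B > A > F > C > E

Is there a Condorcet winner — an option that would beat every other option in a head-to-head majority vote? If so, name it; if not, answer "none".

D

D vs F: 485–265 for D.
D vs A: 450–300 for D.
D vs C: 546–204 for D.
D vs E: 619–131 for D.
D vs B: 546–204 for D.
D beats every other option head-to-head.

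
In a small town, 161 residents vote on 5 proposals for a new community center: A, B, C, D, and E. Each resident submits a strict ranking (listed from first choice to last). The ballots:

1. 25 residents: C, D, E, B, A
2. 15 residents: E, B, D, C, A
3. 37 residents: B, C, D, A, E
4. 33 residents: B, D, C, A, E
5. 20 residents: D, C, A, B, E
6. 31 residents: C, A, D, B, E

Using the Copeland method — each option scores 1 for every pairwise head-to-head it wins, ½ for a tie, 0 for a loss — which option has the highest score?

B

A: beats E; loses to B, C, and D → score 1.
B: beats A, C, D, and E → score 4.
C: beats A, D, and E; loses to B → score 3.
D: beats A and E; loses to B and C → score 2.
E: loses to A, B, C, and D → score 0.
B has the best pairwise record.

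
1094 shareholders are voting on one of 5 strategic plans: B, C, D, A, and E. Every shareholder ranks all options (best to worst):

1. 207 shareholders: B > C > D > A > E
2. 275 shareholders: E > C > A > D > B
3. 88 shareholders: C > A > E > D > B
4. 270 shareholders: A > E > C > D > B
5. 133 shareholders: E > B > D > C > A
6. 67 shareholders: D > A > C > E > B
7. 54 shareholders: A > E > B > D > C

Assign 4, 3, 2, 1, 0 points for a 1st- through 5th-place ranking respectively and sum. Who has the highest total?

E

B: 207·4 + 275·0 + 88·0 + 270·0 + 133·3 + 67·0 + 54·2 = 1335
C: 207·3 + 275·3 + 88·4 + 270·2 + 133·1 + 67·2 + 54·0 = 2605
D: 207·2 + 275·1 + 88·1 + 270·1 + 133·2 + 67·4 + 54·1 = 1635
A: 207·1 + 275·2 + 88·3 + 270·4 + 133·0 + 67·3 + 54·4 = 2518
E: 207·0 + 275·4 + 88·2 + 270·3 + 133·4 + 67·1 + 54·3 = 2847
E has the highest Borda score (2847).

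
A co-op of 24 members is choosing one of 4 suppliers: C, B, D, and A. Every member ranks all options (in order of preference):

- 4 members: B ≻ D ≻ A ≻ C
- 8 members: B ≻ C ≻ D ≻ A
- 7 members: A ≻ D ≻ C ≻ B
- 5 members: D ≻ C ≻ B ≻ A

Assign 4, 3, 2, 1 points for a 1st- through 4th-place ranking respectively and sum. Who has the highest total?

D

C: 4·1 + 8·3 + 7·2 + 5·3 = 57
B: 4·4 + 8·4 + 7·1 + 5·2 = 65
D: 4·3 + 8·2 + 7·3 + 5·4 = 69
A: 4·2 + 8·1 + 7·4 + 5·1 = 49
D has the highest Borda score (69).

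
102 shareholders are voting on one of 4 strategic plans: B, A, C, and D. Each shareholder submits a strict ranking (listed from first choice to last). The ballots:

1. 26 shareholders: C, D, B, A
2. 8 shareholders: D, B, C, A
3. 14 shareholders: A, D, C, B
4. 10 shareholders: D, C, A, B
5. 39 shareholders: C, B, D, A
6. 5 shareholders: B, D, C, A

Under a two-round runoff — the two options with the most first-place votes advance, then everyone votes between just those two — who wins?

Round 1 first-place votes: B 5, A 14, C 65, D 18.
C and D advance.
Runoff: C is preferred to D by 65 voters; D by 37.
C wins the runoff.

C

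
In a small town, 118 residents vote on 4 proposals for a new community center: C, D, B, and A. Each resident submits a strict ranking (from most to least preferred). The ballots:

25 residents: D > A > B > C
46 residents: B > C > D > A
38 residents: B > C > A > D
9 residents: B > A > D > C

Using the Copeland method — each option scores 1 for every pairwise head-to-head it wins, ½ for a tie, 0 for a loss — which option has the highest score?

B

C: beats D and A; loses to B → score 2.
D: beats A; loses to C and B → score 1.
B: beats C, D, and A → score 3.
A: loses to C, D, and B → score 0.
B has the best pairwise record.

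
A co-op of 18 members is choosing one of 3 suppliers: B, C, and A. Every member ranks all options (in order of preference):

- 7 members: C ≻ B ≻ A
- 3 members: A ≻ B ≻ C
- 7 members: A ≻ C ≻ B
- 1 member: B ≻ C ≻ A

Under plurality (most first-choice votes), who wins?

First-place votes: B 1, C 7, A 10.
A has the most first-place votes.

A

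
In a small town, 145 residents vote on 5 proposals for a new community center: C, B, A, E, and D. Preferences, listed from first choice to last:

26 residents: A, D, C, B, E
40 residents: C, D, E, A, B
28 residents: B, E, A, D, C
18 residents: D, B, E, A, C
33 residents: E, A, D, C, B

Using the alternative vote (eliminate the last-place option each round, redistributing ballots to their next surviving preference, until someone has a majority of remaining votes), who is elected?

Round 1: C 40, B 28, A 26, E 33, D 18. Eliminate D.
Round 2: C 40, B 46, A 26, E 33. Eliminate A.
Round 3: C 66, B 46, E 33. Eliminate E.
Round 4: C 99, B 46. C has a majority.

C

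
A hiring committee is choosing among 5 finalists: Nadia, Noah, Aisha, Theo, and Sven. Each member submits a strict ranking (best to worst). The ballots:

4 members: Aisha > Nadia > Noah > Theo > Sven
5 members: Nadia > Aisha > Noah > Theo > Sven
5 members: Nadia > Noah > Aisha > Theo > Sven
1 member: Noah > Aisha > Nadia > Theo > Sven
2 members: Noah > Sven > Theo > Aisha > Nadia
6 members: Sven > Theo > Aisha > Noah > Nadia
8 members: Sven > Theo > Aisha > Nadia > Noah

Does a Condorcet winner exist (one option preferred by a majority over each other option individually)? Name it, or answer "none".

Checking pairwise contests:
Aisha beats Nadia 21–10.
Nadia beats Noah 22–9.
Theo beats Aisha 16–15.
Noah beats Theo 17–14.
Noah beats Sven 17–14.
Every option loses at least one head-to-head, so there is no Condorcet winner.

none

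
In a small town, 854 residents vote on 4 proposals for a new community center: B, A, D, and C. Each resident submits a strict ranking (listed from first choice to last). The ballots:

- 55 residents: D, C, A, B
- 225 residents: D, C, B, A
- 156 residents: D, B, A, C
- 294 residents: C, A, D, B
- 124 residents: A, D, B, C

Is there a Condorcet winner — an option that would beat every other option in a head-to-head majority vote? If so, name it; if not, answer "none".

D vs B: 854–0 for D.
D vs A: 436–418 for D.
D vs C: 560–294 for D.
D beats every other option head-to-head.

D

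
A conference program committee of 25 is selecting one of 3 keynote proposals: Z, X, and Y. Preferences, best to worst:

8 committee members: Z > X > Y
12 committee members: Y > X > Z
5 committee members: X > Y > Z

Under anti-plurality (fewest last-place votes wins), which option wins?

X

Last-place votes: Z 17, X 0, Y 8.
X is ranked last by the fewest voters, so X wins.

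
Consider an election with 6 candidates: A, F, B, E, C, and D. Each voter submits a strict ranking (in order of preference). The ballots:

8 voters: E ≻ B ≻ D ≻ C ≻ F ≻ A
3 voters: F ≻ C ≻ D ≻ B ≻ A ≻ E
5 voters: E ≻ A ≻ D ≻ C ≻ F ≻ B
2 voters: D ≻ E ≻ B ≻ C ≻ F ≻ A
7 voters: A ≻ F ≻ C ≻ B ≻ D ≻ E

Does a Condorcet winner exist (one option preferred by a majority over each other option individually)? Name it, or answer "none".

E

E vs A: 15–10 for E.
E vs F: 15–10 for E.
E vs B: 15–10 for E.
E vs C: 15–10 for E.
E vs D: 13–12 for E.
E beats every other option head-to-head.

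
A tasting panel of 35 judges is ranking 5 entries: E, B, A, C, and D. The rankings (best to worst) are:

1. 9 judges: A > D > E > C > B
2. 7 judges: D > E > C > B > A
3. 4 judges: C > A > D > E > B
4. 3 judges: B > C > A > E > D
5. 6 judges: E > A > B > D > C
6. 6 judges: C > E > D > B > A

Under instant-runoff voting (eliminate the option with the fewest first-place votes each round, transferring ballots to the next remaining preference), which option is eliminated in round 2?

Round 1: E 6, B 3, A 9, C 10, D 7. Eliminate B.
Round 2: E 6, A 9, C 13, D 7. Eliminate E.

E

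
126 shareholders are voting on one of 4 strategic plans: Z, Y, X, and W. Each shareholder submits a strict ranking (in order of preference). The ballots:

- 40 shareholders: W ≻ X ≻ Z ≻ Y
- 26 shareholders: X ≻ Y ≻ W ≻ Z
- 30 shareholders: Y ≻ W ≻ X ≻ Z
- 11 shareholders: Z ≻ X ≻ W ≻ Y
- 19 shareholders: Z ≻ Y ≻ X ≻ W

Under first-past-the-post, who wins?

W

First-place votes: Z 30, Y 30, X 26, W 40.
W has the most first-place votes.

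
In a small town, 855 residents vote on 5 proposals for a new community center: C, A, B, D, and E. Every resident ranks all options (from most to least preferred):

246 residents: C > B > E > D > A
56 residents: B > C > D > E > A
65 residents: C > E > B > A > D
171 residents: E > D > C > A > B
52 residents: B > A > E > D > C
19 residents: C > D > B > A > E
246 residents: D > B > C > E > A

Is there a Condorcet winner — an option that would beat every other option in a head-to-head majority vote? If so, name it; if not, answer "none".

none

Checking pairwise contests:
D beats C 469–386.
C beats A 803–52.
C beats B 501–354.
E beats D 534–321.
C beats E 632–223.
Every option loses at least one head-to-head, so there is no Condorcet winner.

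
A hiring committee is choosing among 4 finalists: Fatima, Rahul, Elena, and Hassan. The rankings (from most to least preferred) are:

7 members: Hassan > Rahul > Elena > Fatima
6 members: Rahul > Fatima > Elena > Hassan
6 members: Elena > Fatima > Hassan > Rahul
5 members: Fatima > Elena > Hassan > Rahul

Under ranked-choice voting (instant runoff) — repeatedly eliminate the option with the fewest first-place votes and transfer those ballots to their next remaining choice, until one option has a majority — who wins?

Elena

Round 1: Fatima 5, Rahul 6, Elena 6, Hassan 7. Eliminate Fatima.
Round 2: Rahul 6, Elena 11, Hassan 7. Eliminate Rahul.
Round 3: Elena 17, Hassan 7. Elena has a majority.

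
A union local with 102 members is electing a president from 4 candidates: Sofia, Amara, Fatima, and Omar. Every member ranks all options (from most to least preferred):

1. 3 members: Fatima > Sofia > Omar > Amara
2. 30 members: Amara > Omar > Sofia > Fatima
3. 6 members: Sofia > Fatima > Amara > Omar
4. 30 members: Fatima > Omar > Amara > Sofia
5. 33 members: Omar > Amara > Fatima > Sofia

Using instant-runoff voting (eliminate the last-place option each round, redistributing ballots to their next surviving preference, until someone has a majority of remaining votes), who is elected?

Omar

Round 1: Sofia 6, Amara 30, Fatima 33, Omar 33. Eliminate Sofia.
Round 2: Amara 30, Fatima 39, Omar 33. Eliminate Amara.
Round 3: Fatima 39, Omar 63. Omar has a majority.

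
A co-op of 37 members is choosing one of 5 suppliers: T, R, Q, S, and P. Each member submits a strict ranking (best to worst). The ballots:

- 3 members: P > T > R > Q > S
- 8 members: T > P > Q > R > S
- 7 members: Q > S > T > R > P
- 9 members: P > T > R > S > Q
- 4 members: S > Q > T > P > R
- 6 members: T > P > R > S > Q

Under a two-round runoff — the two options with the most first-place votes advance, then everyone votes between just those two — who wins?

Round 1 first-place votes: T 14, R 0, Q 7, S 4, P 12.
T and P advance.
Runoff: T is preferred to P by 25 voters; P by 12.
T wins the runoff.

T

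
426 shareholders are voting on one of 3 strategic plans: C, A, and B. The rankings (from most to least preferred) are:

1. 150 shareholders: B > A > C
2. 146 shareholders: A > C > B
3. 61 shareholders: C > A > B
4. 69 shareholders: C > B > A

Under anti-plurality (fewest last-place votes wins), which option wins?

A

Last-place votes: C 150, A 69, B 207.
A is ranked last by the fewest voters, so A wins.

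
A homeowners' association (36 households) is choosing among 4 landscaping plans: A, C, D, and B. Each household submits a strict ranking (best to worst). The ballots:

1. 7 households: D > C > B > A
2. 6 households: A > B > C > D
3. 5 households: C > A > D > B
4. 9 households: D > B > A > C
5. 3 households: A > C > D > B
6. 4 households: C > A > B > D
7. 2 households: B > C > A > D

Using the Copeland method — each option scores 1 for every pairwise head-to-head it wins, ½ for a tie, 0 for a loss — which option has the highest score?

A: beats D; ties C and B → score 2.
C: beats D and B; ties A → score 2.5.
D: beats B; loses to A and C → score 1.
B: ties A; loses to C and D → score 0.5.
C has the best pairwise record.

C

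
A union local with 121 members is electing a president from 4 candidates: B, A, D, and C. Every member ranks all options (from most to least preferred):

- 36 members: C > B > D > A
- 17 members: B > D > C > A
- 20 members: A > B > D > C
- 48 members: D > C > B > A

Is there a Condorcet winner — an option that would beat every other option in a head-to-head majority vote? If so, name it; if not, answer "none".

none

Checking pairwise contests:
C beats B 84–37.
B beats A 101–20.
B beats D 73–48.
D beats C 85–36.
Every option loses at least one head-to-head, so there is no Condorcet winner.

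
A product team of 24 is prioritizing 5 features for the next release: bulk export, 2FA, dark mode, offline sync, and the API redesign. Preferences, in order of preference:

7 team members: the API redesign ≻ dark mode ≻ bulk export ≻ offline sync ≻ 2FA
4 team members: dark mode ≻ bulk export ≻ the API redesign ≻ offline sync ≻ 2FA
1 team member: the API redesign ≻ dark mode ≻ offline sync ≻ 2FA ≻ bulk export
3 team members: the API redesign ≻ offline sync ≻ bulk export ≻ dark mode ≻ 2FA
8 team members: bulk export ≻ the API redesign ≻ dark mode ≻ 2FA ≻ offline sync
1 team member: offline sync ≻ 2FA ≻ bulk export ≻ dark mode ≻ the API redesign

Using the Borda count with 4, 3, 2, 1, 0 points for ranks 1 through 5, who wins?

bulk export: 7·2 + 4·3 + 1·0 + 3·2 + 8·4 + 1·2 = 66
2FA: 7·0 + 4·0 + 1·1 + 3·0 + 8·1 + 1·3 = 12
dark mode: 7·3 + 4·4 + 1·3 + 3·1 + 8·2 + 1·1 = 60
offline sync: 7·1 + 4·1 + 1·2 + 3·3 + 8·0 + 1·4 = 26
the API redesign: 7·4 + 4·2 + 1·4 + 3·4 + 8·3 + 1·0 = 76
the API redesign has the highest Borda score (76).

the API redesign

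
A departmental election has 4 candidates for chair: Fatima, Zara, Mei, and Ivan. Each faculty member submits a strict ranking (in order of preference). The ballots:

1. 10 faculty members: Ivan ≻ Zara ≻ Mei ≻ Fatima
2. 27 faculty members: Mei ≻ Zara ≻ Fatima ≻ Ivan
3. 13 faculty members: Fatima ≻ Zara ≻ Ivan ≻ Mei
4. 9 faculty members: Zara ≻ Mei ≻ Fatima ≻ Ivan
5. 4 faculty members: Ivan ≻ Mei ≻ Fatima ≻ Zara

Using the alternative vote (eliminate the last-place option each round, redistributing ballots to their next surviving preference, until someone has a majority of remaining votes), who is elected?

Mei

Round 1: Fatima 13, Zara 9, Mei 27, Ivan 14. Eliminate Zara.
Round 2: Fatima 13, Mei 36, Ivan 14. Mei has a majority.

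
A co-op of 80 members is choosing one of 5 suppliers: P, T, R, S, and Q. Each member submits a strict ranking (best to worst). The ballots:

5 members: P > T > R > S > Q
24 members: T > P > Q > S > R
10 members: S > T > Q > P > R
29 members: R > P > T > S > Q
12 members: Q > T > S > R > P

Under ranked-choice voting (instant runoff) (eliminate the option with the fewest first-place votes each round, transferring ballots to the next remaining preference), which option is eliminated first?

P

Round 1: P 5, T 24, R 29, S 10, Q 12. Eliminate P.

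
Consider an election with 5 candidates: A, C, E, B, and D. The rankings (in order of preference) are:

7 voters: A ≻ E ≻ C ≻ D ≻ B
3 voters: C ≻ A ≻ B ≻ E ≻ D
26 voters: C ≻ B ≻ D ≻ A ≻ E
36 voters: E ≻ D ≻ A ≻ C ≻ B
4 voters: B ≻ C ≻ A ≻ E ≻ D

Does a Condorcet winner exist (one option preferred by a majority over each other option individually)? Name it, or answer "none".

none

Checking pairwise contests:
D beats A 62–14.
A beats C 43–33.
A beats E 40–36.
A beats B 46–30.
C beats D 40–36.
Every option loses at least one head-to-head, so there is no Condorcet winner.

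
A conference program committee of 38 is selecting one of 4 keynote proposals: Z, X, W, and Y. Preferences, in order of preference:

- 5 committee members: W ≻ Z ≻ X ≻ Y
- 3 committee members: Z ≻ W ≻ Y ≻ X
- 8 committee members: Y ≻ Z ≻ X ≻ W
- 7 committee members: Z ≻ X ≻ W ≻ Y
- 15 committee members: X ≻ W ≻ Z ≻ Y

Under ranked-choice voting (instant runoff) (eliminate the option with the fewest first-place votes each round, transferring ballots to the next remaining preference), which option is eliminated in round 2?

Y

Round 1: Z 10, X 15, W 5, Y 8. Eliminate W.
Round 2: Z 15, X 15, Y 8. Eliminate Y.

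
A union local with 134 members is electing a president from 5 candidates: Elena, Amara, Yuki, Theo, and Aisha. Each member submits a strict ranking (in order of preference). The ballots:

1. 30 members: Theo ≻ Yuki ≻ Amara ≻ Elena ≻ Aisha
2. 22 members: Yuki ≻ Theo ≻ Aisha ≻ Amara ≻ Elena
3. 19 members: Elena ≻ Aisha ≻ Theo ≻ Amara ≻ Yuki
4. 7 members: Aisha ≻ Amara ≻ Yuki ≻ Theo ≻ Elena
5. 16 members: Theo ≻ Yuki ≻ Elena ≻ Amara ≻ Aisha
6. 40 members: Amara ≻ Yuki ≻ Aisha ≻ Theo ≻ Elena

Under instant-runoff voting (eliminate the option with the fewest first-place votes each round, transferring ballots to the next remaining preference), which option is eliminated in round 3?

Yuki

Round 1: Elena 19, Amara 40, Yuki 22, Theo 46, Aisha 7. Eliminate Aisha.
Round 2: Elena 19, Amara 47, Yuki 22, Theo 46. Eliminate Elena.
Round 3: Amara 47, Yuki 22, Theo 65. Eliminate Yuki.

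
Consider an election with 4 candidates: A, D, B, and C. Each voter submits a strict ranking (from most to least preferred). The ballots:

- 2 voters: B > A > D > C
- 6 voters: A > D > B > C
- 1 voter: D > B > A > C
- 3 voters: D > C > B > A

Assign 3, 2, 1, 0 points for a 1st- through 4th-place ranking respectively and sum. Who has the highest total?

A: 2·2 + 6·3 + 1·1 + 3·0 = 23
D: 2·1 + 6·2 + 1·3 + 3·3 = 26
B: 2·3 + 6·1 + 1·2 + 3·1 = 17
C: 2·0 + 6·0 + 1·0 + 3·2 = 6
D has the highest Borda score (26).

D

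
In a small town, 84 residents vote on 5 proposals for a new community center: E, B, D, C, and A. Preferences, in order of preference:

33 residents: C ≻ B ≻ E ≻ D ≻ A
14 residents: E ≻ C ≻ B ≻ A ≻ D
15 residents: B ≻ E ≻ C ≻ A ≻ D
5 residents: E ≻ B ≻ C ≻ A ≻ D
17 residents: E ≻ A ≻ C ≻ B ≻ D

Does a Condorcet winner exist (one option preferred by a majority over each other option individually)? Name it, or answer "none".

none

Checking pairwise contests:
B beats E 48–36.
C beats B 64–20.
E beats D 84–0.
E beats C 51–33.
E beats A 84–0.
Every option loses at least one head-to-head, so there is no Condorcet winner.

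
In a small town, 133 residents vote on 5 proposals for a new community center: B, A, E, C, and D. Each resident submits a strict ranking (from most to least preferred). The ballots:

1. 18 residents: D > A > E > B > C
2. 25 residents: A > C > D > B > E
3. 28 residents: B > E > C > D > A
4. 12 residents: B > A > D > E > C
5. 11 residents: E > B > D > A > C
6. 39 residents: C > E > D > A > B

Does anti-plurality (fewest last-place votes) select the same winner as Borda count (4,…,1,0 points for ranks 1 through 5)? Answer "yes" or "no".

Anti-plurality — last-place votes: B 39, A 28, E 25, C 41, D 0. Winner: D.
Borda — scores: B 236, A 240, E 293, C 287, D 274. Winner: E.
The two methods disagree.

no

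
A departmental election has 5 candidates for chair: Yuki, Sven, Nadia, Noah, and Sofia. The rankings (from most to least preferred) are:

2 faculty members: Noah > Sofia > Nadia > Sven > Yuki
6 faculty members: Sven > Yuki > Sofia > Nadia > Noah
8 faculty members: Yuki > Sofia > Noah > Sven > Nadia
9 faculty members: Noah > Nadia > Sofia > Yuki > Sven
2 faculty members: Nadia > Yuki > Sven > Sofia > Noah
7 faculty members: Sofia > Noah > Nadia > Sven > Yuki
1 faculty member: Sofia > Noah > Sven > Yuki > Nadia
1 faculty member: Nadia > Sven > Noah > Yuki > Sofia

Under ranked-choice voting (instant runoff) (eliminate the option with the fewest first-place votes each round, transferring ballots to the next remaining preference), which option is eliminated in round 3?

Sofia

Round 1: Yuki 8, Sven 6, Nadia 3, Noah 11, Sofia 8. Eliminate Nadia.
Round 2: Yuki 10, Sven 7, Noah 11, Sofia 8. Eliminate Sven.
Round 3: Yuki 16, Noah 12, Sofia 8. Eliminate Sofia.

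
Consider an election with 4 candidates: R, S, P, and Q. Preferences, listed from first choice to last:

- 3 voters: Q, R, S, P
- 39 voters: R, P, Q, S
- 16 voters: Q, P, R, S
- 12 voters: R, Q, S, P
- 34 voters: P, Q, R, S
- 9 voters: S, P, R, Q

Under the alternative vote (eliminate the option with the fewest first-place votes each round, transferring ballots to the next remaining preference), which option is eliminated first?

S

Round 1: R 51, S 9, P 34, Q 19. Eliminate S.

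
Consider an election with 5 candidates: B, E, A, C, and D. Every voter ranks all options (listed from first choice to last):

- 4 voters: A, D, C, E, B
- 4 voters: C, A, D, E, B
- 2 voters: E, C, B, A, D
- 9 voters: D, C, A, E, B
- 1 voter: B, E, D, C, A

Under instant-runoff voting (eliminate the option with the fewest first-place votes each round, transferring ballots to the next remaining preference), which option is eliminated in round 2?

Round 1: B 1, E 2, A 4, C 4, D 9. Eliminate B.
Round 2: E 3, A 4, C 4, D 9. Eliminate E.

E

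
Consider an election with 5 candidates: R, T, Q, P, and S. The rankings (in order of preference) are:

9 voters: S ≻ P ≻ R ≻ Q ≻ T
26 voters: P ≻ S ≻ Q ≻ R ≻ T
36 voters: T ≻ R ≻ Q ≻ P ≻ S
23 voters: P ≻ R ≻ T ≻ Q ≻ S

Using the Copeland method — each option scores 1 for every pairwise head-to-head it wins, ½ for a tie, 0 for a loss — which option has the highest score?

P

R: beats T, Q, and S; loses to P → score 3.
T: beats Q and S; loses to R and P → score 2.
Q: beats S; loses to R, T, and P → score 1.
P: beats R, T, Q, and S → score 4.
S: loses to R, T, Q, and P → score 0.
P has the best pairwise record.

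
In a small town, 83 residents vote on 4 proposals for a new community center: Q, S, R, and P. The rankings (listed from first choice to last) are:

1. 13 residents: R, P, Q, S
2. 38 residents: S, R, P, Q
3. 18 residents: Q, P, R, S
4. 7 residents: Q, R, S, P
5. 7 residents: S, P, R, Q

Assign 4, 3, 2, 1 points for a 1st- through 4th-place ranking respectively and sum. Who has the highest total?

Q: 13·2 + 38·1 + 18·4 + 7·4 + 7·1 = 171
S: 13·1 + 38·4 + 18·1 + 7·2 + 7·4 = 225
R: 13·4 + 38·3 + 18·2 + 7·3 + 7·2 = 237
P: 13·3 + 38·2 + 18·3 + 7·1 + 7·3 = 197
R has the highest Borda score (237).

R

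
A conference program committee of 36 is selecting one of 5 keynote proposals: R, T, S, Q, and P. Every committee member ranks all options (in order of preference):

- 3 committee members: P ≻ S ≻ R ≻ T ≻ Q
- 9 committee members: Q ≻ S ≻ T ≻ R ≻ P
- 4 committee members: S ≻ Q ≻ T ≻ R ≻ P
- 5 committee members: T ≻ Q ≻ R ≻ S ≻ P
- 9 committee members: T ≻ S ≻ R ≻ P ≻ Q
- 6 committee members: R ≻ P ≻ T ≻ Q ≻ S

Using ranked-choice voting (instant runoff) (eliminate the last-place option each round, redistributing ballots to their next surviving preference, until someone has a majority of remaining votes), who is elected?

Round 1: R 6, T 14, S 4, Q 9, P 3. Eliminate P.
Round 2: R 6, T 14, S 7, Q 9. Eliminate R.
Round 3: T 20, S 7, Q 9. T has a majority.

T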